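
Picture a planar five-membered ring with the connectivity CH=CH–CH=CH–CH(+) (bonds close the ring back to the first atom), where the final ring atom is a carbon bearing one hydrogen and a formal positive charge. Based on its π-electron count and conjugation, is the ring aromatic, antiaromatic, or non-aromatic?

Check conjugation: each doubly-bonded ring atom is sp² with one p-orbital electron; the carbocation has an empty p orbital — every position has a p orbital, so the cyclic π system is continuous.
Tallying contributions gives 2 × 2 = 4 from the double-bond units + 0 from the CH(+) atom = 4.
4 = 4(1); a planar, fully conjugated 4n system is antiaromatic.
This is the cyclopentadienyl cation.

Antiaromatic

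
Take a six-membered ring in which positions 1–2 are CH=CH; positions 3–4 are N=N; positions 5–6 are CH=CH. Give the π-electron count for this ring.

Every ring atom contributes a p orbital perpendicular to the ring (each doubly-bonded ring atom is sp² with one p-orbital electron; the doubly-bonded nitrogens are pyridine-type — their lone pairs lie in the ring plane, leaving one electron in the p orbital), so the π system is cyclic and fully conjugated.
Tallying contributions gives 3 × 2 = 6 from the 3 double-bond units.

6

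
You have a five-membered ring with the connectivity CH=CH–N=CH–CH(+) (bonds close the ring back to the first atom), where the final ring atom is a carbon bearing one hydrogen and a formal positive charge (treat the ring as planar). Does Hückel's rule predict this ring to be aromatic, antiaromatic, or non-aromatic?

Every ring atom contributes a p orbital perpendicular to the ring (each doubly-bonded ring atom is sp² with one p-orbital electron; each =N– nitrogen is pyridine-type (lone pair in the sp² plane, one electron in the p orbital); the carbocation has an empty p orbital), so the π system is cyclic and fully conjugated.
Adding the contributions, 2 × 2 = 4 from the double-bond units + 0 from the CH(+) atom = 4.
With 4 = 4·1 π electrons, Hückel's rule classifies the planar ring as antiaromatic.

Antiaromatic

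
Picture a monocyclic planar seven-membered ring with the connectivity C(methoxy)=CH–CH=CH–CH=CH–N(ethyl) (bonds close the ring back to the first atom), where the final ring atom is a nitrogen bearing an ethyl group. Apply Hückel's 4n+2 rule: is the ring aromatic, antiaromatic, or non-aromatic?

The p orbitals form a continuous loop: every atom in a ring double bond is sp² and brings one electron to the p orbital; the pyrrole-type nitrogen donates its lone pair from the p orbital. The ring is fully conjugated.
Counting π electrons: 3 × 2 = 6 from the double-bond units + 2 from the N(ethyl) atom = 8.
8 = 4(2); a planar, fully conjugated 4n system is antiaromatic.

Antiaromatic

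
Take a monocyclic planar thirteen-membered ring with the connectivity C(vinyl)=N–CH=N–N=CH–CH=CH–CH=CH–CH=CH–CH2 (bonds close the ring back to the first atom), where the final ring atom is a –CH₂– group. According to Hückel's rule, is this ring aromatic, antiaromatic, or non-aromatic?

Non-aromatic

Because the tetrahedral CH₂ carbon is sp³ and has no p orbital in the ring π system at the CH2 position, the π system cannot extend all the way around the ring.
Broken conjugation rules out both aromaticity and antiaromaticity.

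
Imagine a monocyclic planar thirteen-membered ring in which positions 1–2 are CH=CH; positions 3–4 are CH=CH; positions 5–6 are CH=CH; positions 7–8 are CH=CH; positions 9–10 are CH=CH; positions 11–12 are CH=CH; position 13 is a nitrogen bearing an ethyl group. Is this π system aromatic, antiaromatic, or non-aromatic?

The p orbitals form a continuous loop: the double-bond atoms are sp², each contributing one p electron; the pyrrole-type nitrogen donates its lone pair from the p orbital. The ring is fully conjugated.
Tallying contributions gives 6 × 2 = 12 from the double-bond units + 2 from the N(ethyl) atom = 14.
14 = 4(3) + 2, which satisfies Hückel's 4n+2 rule.

Aromatic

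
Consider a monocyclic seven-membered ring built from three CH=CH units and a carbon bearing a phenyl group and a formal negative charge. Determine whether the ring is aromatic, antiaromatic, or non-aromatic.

All ring atoms are sp² and supply a p orbital to the ring (every atom in a ring double bond is sp² and brings one electron to the p orbital; the carbanion's lone pair occupies the p orbital); the conjugation is uninterrupted.
π-electron count: 3 × 2 = 6 from the double-bond units + 2 from the C(phenyl)(-) atom = 8.
With 8 = 4·2 π electrons, Hückel's rule classifies the planar ring as antiaromatic.

Antiaromatic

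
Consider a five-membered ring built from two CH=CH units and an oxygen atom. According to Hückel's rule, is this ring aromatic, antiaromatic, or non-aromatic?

Every ring atom contributes a p orbital perpendicular to the ring (the double-bond atoms are sp², each contributing one p electron; the oxygen donates one lone pair from its p orbital), so the π system is cyclic and fully conjugated.
Counting π electrons: 2 × 2 = 4 from the double-bond units + 2 from the O atom = 6.
Since 6 = 4·1 + 2, the ring meets the 4n+2 criterion.
(This ring is furan.)

Aromatic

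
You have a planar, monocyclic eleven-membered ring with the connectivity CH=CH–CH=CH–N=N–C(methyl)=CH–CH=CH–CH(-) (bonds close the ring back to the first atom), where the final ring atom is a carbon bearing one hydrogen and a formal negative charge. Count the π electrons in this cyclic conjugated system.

12

Every ring atom contributes a p orbital perpendicular to the ring (every atom in a ring double bond is sp² and brings one electron to the p orbital; each =N– nitrogen is pyridine-type (lone pair in the sp² plane, one electron in the p orbital); the carbanion's lone pair occupies the p orbital), so the π system is cyclic and fully conjugated.
π-electron count: 5 × 2 = 10 from the double-bond units + 2 from the CH(-) atom = 12.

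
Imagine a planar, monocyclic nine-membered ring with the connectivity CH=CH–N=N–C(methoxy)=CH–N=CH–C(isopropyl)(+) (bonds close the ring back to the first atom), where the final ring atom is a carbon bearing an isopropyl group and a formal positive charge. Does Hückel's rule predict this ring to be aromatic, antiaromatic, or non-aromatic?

Check conjugation: every atom in a ring double bond is sp² and brings one electron to the p orbital; the doubly-bonded nitrogens are pyridine-type — their lone pairs lie in the ring plane, leaving one electron in the p orbital; the carbocation has an empty p orbital — every position has a p orbital, so the cyclic π system is continuous.
Tallying contributions gives 4 × 2 = 8 from the double-bond units + 0 from the C(isopropyl)(+) atom = 8.
8 is a 4n count (n = 2), so the planar conjugated ring is antiaromatic.

Antiaromatic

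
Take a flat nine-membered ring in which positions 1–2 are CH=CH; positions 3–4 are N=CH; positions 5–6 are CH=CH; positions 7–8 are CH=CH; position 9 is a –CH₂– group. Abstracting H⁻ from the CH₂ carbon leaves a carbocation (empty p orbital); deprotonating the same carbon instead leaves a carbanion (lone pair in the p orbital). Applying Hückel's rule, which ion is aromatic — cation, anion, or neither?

The anion

Once that carbon is sp², every ring atom has a p orbital and both ions are fully conjugated.
Cation: 4 × 2 + 0 = 8 π electrons → 4(2), antiaromatic.
Anion: 4 × 2 + 2 = 10 π electrons → 4(2)+2, aromatic.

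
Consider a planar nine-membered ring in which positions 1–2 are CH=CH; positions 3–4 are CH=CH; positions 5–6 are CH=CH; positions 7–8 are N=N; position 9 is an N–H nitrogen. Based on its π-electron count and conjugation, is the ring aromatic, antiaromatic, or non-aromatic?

Check conjugation: each doubly-bonded ring atom is sp² with one p-orbital electron; each sp² =N– keeps its lone pair in-plane and puts one electron into the π system; the pyrrole-type nitrogen donates its lone pair from the p orbital — every position has a p orbital, so the cyclic π system is continuous.
Tallying contributions gives 4 × 2 = 8 from the double-bond units + 2 from the NH atom = 10.
10 = 4(2) + 2, which satisfies Hückel's 4n+2 rule.

Aromatic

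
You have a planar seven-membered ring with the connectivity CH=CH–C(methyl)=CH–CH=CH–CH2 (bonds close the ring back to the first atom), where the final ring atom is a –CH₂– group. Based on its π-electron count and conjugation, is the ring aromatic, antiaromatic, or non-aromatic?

Non-aromatic

At the CH2 position, the tetrahedral CH₂ carbon is sp³ and has no p orbital in the ring π system; the ring's p-orbital overlap is broken there.
Without a continuous loop of overlapping p orbitals the Hückel electron count never comes into play.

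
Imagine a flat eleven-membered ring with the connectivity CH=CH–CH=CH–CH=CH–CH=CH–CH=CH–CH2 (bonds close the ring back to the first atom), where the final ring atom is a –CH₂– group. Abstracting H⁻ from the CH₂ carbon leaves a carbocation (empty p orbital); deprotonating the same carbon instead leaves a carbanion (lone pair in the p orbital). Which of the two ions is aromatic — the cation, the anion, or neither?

Both ions have a continuous loop of p orbitals — each ring atom is sp².
Cation: 5 × 2 + 0 = 10 π electrons → 4(2)+2, aromatic.
Anion: 5 × 2 + 2 = 12 π electrons → 4(3), antiaromatic.

The cation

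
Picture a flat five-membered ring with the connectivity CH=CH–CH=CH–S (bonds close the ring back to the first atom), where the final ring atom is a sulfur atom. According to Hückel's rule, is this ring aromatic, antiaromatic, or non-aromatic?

Every ring atom contributes a p orbital perpendicular to the ring (each doubly-bonded ring atom is sp² with one p-orbital electron; the sulfur donates one lone pair from its p orbital), so the π system is cyclic and fully conjugated.
Tallying contributions gives 2 × 2 = 4 from the double-bond units + 2 from the S atom = 6.
With 6 π electrons (n = 1), the Hückel 4n+2 condition holds.

Aromatic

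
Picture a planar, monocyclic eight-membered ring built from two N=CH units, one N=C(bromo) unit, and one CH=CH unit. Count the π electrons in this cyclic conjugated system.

8

Every ring atom contributes a p orbital perpendicular to the ring (the double-bond atoms are sp², each contributing one p electron; each sp² =N– keeps its lone pair in-plane and puts one electron into the π system), so the π system is cyclic and fully conjugated.
π-electron count: 4 × 2 = 8 from the 4 double-bond units.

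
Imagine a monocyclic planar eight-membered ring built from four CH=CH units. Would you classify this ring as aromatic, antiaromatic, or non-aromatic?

Antiaromatic

The p orbitals form a continuous loop: each doubly-bonded ring atom is sp² with one p-orbital electron. The ring is fully conjugated.
Adding the contributions, 4 × 2 = 8 from the 4 double-bond units.
With 8 = 4·2 π electrons, Hückel's rule classifies the planar ring as antiaromatic.
(The species described is cyclooctatetraene.)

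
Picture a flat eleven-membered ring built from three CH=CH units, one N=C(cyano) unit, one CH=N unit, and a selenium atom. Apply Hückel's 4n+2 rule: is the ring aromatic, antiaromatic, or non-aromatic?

All ring atoms are sp² and supply a p orbital to the ring (each doubly-bonded ring atom is sp² with one p-orbital electron; each =N– nitrogen is pyridine-type (lone pair in the sp² plane, one electron in the p orbital); the selenium donates one lone pair from its p orbital); the conjugation is uninterrupted.
π-electron count: 5 × 2 = 10 from the double-bond units + 2 from the Se atom = 12.
12 is a 4n count (n = 3), so the planar conjugated ring is antiaromatic.

Antiaromatic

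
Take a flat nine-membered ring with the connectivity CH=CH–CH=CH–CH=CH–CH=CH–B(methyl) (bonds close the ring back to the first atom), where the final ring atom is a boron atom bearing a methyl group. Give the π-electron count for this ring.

8

The p orbitals form a continuous loop: every atom in a ring double bond is sp² and brings one electron to the p orbital; the boron has an empty p orbital. The ring is fully conjugated.
Tallying contributions gives 4 × 2 = 8 from the double-bond units + 0 from the B(methyl) atom = 8.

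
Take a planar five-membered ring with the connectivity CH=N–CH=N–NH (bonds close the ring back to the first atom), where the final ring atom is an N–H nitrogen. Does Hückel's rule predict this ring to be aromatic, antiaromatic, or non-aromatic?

Check conjugation: every atom in a ring double bond is sp² and brings one electron to the p orbital; the doubly-bonded nitrogens are pyridine-type — their lone pairs lie in the ring plane, leaving one electron in the p orbital; the pyrrole-type nitrogen donates its lone pair from the p orbital — every position has a p orbital, so the cyclic π system is continuous.
Tallying contributions gives 2 × 2 = 4 from the double-bond units + 2 from the NH atom = 6.
6 = 4(1) + 2, which satisfies Hückel's 4n+2 rule.

Aromatic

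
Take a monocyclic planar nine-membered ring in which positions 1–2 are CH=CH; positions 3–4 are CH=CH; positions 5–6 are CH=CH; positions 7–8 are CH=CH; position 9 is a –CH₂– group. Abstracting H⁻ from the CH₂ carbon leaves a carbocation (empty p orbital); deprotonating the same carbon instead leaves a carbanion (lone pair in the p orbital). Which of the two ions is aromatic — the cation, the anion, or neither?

The anion

Both ions have a continuous loop of p orbitals — each ring atom is sp².
Cation: 4 × 2 + 0 = 8 π electrons → 4(2), antiaromatic.
Anion: 4 × 2 + 2 = 10 π electrons → 4(2)+2, aromatic.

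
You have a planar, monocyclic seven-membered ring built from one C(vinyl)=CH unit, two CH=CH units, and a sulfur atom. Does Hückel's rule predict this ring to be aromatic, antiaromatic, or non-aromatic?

Check conjugation: each doubly-bonded ring atom is sp² with one p-orbital electron; the sulfur donates one lone pair from its p orbital — every position has a p orbital, so the cyclic π system is continuous.
π-electron count: 3 × 2 = 6 from the double-bond units + 2 from the S atom = 8.
8 is a 4n count (n = 2), so the planar conjugated ring is antiaromatic.

Antiaromatic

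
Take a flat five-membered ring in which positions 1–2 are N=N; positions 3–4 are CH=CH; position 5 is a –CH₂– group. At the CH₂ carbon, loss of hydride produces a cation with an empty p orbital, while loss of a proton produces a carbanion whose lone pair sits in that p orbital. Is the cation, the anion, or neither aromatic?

The anion

Both ions have a continuous loop of p orbitals — each ring atom is sp².
Cation: 2 × 2 + 0 = 4 π electrons → 4(1), antiaromatic.
Anion: 2 × 2 + 2 = 6 π electrons → 4(1)+2, aromatic.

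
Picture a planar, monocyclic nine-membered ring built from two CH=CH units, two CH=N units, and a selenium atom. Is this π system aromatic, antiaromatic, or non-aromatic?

Aromatic

All ring atoms are sp² and supply a p orbital to the ring (every atom in a ring double bond is sp² and brings one electron to the p orbital; each =N– nitrogen is pyridine-type (lone pair in the sp² plane, one electron in the p orbital); the selenium donates one lone pair from its p orbital); the conjugation is uninterrupted.
Tallying contributions gives 4 × 2 = 8 from the double-bond units + 2 from the Se atom = 10.
Since 10 = 4·2 + 2, the ring meets the 4n+2 criterion.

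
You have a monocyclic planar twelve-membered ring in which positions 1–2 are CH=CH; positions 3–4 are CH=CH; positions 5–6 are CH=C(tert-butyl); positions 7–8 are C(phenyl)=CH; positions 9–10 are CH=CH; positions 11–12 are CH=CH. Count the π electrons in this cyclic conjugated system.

12

Check conjugation: the double-bond atoms are sp², each contributing one p electron — every position has a p orbital, so the cyclic π system is continuous.
Adding the contributions, 6 × 2 = 12 from the 6 double-bond units.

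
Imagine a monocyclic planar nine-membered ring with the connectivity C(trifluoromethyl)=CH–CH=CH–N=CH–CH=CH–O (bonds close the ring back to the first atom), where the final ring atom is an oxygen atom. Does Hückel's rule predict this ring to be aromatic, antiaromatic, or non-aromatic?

Aromatic

Check conjugation: the double-bond atoms are sp², each contributing one p electron; each sp² =N– keeps its lone pair in-plane and puts one electron into the π system; the oxygen donates one lone pair from its p orbital — every position has a p orbital, so the cyclic π system is continuous.
π-electron count: 4 × 2 = 8 from the double-bond units + 2 from the O atom = 10.
With 10 π electrons (n = 2), the Hückel 4n+2 condition holds.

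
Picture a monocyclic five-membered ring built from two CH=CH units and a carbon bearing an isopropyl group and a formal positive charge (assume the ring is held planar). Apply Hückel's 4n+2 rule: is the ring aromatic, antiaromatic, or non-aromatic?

All ring atoms are sp² and supply a p orbital to the ring (each doubly-bonded ring atom is sp² with one p-orbital electron; the carbocation has an empty p orbital); the conjugation is uninterrupted.
Counting π electrons: 2 × 2 = 4 from the double-bond units + 0 from the C(isopropyl)(+) atom = 4.
With 4 = 4·1 π electrons, Hückel's rule classifies the planar ring as antiaromatic.

Antiaromatic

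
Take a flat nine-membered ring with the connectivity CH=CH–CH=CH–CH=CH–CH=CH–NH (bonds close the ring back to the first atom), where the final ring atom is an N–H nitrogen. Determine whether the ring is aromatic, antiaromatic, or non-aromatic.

All ring atoms are sp² and supply a p orbital to the ring (the double-bond atoms are sp², each contributing one p electron; the pyrrole-type nitrogen donates its lone pair from the p orbital); the conjugation is uninterrupted.
π-electron count: 4 × 2 = 8 from the double-bond units + 2 from the NH atom = 10.
With 10 π electrons (n = 2), the Hückel 4n+2 condition holds.

Aromatic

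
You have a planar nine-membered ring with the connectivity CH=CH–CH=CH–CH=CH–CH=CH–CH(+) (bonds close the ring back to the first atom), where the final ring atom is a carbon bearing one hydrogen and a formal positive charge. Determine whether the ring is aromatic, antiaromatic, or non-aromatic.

All ring atoms are sp² and supply a p orbital to the ring (every atom in a ring double bond is sp² and brings one electron to the p orbital; the carbocation has an empty p orbital); the conjugation is uninterrupted.
Adding the contributions, 4 × 2 = 8 from the double-bond units + 0 from the CH(+) atom = 8.
A 4n π count (8, n = 2) in a planar conjugated ring means antiaromatic.

Antiaromatic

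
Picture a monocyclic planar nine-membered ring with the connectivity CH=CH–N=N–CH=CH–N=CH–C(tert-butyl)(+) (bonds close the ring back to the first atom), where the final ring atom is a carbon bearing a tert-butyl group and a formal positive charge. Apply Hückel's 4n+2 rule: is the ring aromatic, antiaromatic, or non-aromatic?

All ring atoms are sp² and supply a p orbital to the ring (the double-bond atoms are sp², each contributing one p electron; each =N– nitrogen is pyridine-type (lone pair in the sp² plane, one electron in the p orbital); the carbocation has an empty p orbital); the conjugation is uninterrupted.
π-electron count: 4 × 2 = 8 from the double-bond units + 0 from the C(tert-butyl)(+) atom = 8.
With 8 = 4·2 π electrons, Hückel's rule classifies the planar ring as antiaromatic.

Antiaromatic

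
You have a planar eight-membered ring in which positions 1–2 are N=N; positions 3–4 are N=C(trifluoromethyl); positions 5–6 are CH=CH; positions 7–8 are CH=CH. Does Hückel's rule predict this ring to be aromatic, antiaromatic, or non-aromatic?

Antiaromatic

Every ring atom contributes a p orbital perpendicular to the ring (every atom in a ring double bond is sp² and brings one electron to the p orbital; each sp² =N– keeps its lone pair in-plane and puts one electron into the π system), so the π system is cyclic and fully conjugated.
π-electron count: 4 × 2 = 8 from the 4 double-bond units.
With 8 = 4·2 π electrons, Hückel's rule classifies the planar ring as antiaromatic.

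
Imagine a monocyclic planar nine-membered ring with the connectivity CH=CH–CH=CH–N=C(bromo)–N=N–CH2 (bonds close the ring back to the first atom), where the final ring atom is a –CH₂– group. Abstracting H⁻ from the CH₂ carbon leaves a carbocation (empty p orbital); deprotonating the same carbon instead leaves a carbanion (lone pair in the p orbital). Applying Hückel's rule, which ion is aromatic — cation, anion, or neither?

The anion

In both ions every ring atom is sp² and contributes a p orbital, so both rings are fully conjugated.
Cation: 4 × 2 + 0 = 8 π electrons → 4(2), antiaromatic.
Anion: 4 × 2 + 2 = 10 π electrons → 4(2)+2, aromatic.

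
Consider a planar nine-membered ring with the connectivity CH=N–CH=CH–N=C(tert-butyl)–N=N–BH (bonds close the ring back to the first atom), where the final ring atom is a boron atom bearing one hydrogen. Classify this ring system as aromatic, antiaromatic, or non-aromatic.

Every ring atom contributes a p orbital perpendicular to the ring (every atom in a ring double bond is sp² and brings one electron to the p orbital; each sp² =N– keeps its lone pair in-plane and puts one electron into the π system; the boron has an empty p orbital), so the π system is cyclic and fully conjugated.
Tallying contributions gives 4 × 2 = 8 from the double-bond units + 0 from the BH atom = 8.
With 8 = 4·2 π electrons, Hückel's rule classifies the planar ring as antiaromatic.

Antiaromatic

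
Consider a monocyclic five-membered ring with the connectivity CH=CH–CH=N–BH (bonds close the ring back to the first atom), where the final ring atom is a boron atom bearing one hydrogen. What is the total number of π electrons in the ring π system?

4

Every ring atom contributes a p orbital perpendicular to the ring (the double-bond atoms are sp², each contributing one p electron; each sp² =N– keeps its lone pair in-plane and puts one electron into the π system; the boron has an empty p orbital), so the π system is cyclic and fully conjugated.
Tallying contributions gives 2 × 2 = 4 from the double-bond units + 0 from the BH atom = 4.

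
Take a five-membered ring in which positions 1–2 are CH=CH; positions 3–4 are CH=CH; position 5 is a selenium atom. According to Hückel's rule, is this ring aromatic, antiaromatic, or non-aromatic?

Every ring atom contributes a p orbital perpendicular to the ring (every atom in a ring double bond is sp² and brings one electron to the p orbital; the selenium donates one lone pair from its p orbital), so the π system is cyclic and fully conjugated.
Counting π electrons: 2 × 2 = 4 from the double-bond units + 2 from the Se atom = 6.
That gives a 4n+2 count (6, n = 1).
(This ring is selenophene.)

Aromatic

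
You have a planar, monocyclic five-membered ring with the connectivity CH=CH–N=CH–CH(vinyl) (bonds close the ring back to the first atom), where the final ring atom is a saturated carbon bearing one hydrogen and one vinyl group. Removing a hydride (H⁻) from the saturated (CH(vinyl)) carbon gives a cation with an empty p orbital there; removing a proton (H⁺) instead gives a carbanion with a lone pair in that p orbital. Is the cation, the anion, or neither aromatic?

The anion

In either ion the ring is fully conjugated: every atom, including the new sp² carbon, supplies a p orbital.
Cation: 2 × 2 + 0 = 4 π electrons → 4(1), antiaromatic.
Anion: 2 × 2 + 2 = 6 π electrons → 4(1)+2, aromatic.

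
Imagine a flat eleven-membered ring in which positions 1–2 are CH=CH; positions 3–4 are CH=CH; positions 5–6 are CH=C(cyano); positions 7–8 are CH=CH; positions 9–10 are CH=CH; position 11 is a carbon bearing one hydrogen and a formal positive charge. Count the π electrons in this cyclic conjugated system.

10

All ring atoms are sp² and supply a p orbital to the ring (every atom in a ring double bond is sp² and brings one electron to the p orbital; the carbocation has an empty p orbital); the conjugation is uninterrupted.
π-electron count: 5 × 2 = 10 from the double-bond units + 0 from the CH(+) atom = 10.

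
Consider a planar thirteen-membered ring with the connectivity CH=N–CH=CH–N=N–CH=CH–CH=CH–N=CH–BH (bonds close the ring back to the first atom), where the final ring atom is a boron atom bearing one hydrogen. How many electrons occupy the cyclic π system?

The p orbitals form a continuous loop: the double-bond atoms are sp², each contributing one p electron; each =N– nitrogen is pyridine-type (lone pair in the sp² plane, one electron in the p orbital); the boron has an empty p orbital. The ring is fully conjugated.
Adding the contributions, 6 × 2 = 12 from the double-bond units + 0 from the BH atom = 12.

12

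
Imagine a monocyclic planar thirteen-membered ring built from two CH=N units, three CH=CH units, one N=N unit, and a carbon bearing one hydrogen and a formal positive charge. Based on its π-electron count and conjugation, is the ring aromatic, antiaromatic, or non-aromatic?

Antiaromatic

The p orbitals form a continuous loop: the double-bond atoms are sp², each contributing one p electron; each =N– nitrogen is pyridine-type (lone pair in the sp² plane, one electron in the p orbital); the carbocation has an empty p orbital. The ring is fully conjugated.
Counting π electrons: 6 × 2 = 12 from the double-bond units + 0 from the CH(+) atom = 12.
With 12 = 4·3 π electrons, Hückel's rule classifies the planar ring as antiaromatic.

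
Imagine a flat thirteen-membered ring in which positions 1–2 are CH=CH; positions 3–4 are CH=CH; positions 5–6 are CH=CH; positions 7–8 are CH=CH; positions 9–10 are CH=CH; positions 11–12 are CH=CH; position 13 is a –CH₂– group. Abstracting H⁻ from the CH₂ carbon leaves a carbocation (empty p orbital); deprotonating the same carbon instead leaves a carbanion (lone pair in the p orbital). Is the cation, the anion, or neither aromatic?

In both ions every ring atom is sp² and contributes a p orbital, so both rings are fully conjugated.
Cation: 6 × 2 + 0 = 12 π electrons → 4(3), antiaromatic.
Anion: 6 × 2 + 2 = 14 π electrons → 4(3)+2, aromatic.

The anion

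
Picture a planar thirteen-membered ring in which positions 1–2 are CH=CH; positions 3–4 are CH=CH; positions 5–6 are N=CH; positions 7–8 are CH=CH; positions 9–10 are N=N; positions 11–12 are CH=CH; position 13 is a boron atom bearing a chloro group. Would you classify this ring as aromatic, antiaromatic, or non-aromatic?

Antiaromatic

Every ring atom contributes a p orbital perpendicular to the ring (the double-bond atoms are sp², each contributing one p electron; each sp² =N– keeps its lone pair in-plane and puts one electron into the π system; the boron has an empty p orbital), so the π system is cyclic and fully conjugated.
Tallying contributions gives 6 × 2 = 12 from the double-bond units + 0 from the B(chloro) atom = 12.
12 = 4(3); a planar, fully conjugated 4n system is antiaromatic.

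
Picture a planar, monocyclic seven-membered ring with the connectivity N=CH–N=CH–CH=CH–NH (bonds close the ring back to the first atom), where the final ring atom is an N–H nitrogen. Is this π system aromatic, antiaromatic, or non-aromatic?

Antiaromatic

All ring atoms are sp² and supply a p orbital to the ring (the double-bond atoms are sp², each contributing one p electron; the doubly-bonded nitrogens are pyridine-type — their lone pairs lie in the ring plane, leaving one electron in the p orbital; the pyrrole-type nitrogen donates its lone pair from the p orbital); the conjugation is uninterrupted.
π-electron count: 3 × 2 = 6 from the double-bond units + 2 from the NH atom = 8.
With 8 = 4·2 π electrons, Hückel's rule classifies the planar ring as antiaromatic.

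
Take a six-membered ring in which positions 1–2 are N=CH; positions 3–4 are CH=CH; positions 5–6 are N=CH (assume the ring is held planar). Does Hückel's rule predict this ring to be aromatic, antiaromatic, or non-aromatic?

Aromatic

Check conjugation: each doubly-bonded ring atom is sp² with one p-orbital electron; each =N– nitrogen is pyridine-type (lone pair in the sp² plane, one electron in the p orbital) — every position has a p orbital, so the cyclic π system is continuous.
Adding the contributions, 3 × 2 = 6 from the 3 double-bond units.
6 = 4(1) + 2, which satisfies Hückel's 4n+2 rule.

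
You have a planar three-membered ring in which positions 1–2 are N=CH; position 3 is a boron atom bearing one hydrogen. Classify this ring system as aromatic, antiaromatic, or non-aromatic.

Every ring atom contributes a p orbital perpendicular to the ring (every atom in a ring double bond is sp² and brings one electron to the p orbital; the doubly-bonded nitrogens are pyridine-type — their lone pairs lie in the ring plane, leaving one electron in the p orbital; the boron has an empty p orbital), so the π system is cyclic and fully conjugated.
Adding the contributions, 1 × 2 = 2 from the double-bond unit + 0 from the BH atom = 2.
That gives a 4n+2 count (2, n = 0).

Aromatic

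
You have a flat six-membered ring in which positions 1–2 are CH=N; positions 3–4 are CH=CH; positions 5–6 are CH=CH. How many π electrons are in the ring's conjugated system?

Check conjugation: each doubly-bonded ring atom is sp² with one p-orbital electron; each =N– nitrogen is pyridine-type (lone pair in the sp² plane, one electron in the p orbital) — every position has a p orbital, so the cyclic π system is continuous.
Counting π electrons: 3 × 2 = 6 from the 3 double-bond units.

6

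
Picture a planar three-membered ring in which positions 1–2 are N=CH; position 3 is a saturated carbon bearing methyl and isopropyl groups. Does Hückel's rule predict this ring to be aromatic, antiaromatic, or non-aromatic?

Non-aromatic

At the C(methyl)(isopropyl) position, that saturated carbon is sp³ and has no p orbital in the ring π system; the ring's p-orbital overlap is broken there.
Hückel's rule only applies to fully conjugated rings, so this one is simply non-aromatic.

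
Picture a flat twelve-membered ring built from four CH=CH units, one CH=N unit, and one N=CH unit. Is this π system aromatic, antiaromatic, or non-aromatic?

Check conjugation: every atom in a ring double bond is sp² and brings one electron to the p orbital; each sp² =N– keeps its lone pair in-plane and puts one electron into the π system — every position has a p orbital, so the cyclic π system is continuous.
π-electron count: 6 × 2 = 12 from the 6 double-bond units.
With 12 = 4·3 π electrons, Hückel's rule classifies the planar ring as antiaromatic.

Antiaromatic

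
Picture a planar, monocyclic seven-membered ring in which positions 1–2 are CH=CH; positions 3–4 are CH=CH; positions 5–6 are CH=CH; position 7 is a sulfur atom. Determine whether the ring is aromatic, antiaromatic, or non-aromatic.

Antiaromatic

Every ring atom contributes a p orbital perpendicular to the ring (every atom in a ring double bond is sp² and brings one electron to the p orbital; the sulfur donates one lone pair from its p orbital), so the π system is cyclic and fully conjugated.
Counting π electrons: 3 × 2 = 6 from the double-bond units + 2 from the S atom = 8.
A 4n π count (8, n = 2) in a planar conjugated ring means antiaromatic.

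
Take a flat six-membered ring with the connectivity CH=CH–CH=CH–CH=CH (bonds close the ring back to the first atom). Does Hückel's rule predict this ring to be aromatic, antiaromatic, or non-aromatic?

All ring atoms are sp² and supply a p orbital to the ring (every atom in a ring double bond is sp² and brings one electron to the p orbital); the conjugation is uninterrupted.
Adding the contributions, 3 × 2 = 6 from the 3 double-bond units.
With 6 π electrons (n = 1), the Hückel 4n+2 condition holds.
(This ring is benzene.)

Aromatic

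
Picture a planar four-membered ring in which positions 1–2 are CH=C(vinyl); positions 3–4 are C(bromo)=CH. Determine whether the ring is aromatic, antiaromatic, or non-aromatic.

The p orbitals form a continuous loop: every atom in a ring double bond is sp² and brings one electron to the p orbital. The ring is fully conjugated.
Tallying contributions gives 2 × 2 = 4 from the 2 double-bond units.
With 4 = 4·1 π electrons, Hückel's rule classifies the planar ring as antiaromatic.

Antiaromatic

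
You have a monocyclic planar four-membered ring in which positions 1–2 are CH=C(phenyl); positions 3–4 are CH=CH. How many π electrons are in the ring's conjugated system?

The p orbitals form a continuous loop: each doubly-bonded ring atom is sp² with one p-orbital electron. The ring is fully conjugated.
Adding the contributions, 2 × 2 = 4 from the 2 double-bond units.

4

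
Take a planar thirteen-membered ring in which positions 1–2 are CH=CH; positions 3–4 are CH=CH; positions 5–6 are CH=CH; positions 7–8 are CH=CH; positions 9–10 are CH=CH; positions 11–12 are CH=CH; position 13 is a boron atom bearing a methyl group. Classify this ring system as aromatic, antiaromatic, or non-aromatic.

The p orbitals form a continuous loop: the double-bond atoms are sp², each contributing one p electron; the boron has an empty p orbital. The ring is fully conjugated.
Tallying contributions gives 6 × 2 = 12 from the double-bond units + 0 from the B(methyl) atom = 12.
12 = 4(3); a planar, fully conjugated 4n system is antiaromatic.

Antiaromatic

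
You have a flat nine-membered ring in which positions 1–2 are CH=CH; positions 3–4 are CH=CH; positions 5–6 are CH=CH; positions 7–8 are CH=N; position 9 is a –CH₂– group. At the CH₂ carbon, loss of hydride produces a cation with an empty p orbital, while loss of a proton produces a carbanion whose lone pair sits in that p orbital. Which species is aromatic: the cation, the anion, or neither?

In both ions every ring atom is sp² and contributes a p orbital, so both rings are fully conjugated.
Cation: 4 × 2 + 0 = 8 π electrons → 4(2), antiaromatic.
Anion: 4 × 2 + 2 = 10 π electrons → 4(2)+2, aromatic.

The anion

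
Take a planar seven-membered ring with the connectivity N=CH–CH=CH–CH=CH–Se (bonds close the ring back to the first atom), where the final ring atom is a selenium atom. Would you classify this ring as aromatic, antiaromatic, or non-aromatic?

The p orbitals form a continuous loop: each doubly-bonded ring atom is sp² with one p-orbital electron; each =N– nitrogen is pyridine-type (lone pair in the sp² plane, one electron in the p orbital); the selenium donates one lone pair from its p orbital. The ring is fully conjugated.
Tallying contributions gives 3 × 2 = 6 from the double-bond units + 2 from the Se atom = 8.
A 4n π count (8, n = 2) in a planar conjugated ring means antiaromatic.

Antiaromatic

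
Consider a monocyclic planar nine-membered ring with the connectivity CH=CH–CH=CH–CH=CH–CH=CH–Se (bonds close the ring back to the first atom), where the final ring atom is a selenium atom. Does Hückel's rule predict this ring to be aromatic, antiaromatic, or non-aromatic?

All ring atoms are sp² and supply a p orbital to the ring (each doubly-bonded ring atom is sp² with one p-orbital electron; the selenium donates one lone pair from its p orbital); the conjugation is uninterrupted.
Tallying contributions gives 4 × 2 = 8 from the double-bond units + 2 from the Se atom = 10.
With 10 π electrons (n = 2), the Hückel 4n+2 condition holds.

Aromatic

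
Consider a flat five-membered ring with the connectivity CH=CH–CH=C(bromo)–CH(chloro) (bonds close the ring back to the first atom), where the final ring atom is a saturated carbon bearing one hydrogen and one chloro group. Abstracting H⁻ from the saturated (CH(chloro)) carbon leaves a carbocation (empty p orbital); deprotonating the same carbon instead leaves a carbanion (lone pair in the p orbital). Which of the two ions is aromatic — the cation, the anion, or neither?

Once that carbon is sp², every ring atom has a p orbital and both ions are fully conjugated.
Cation: 2 × 2 + 0 = 4 π electrons → 4(1), antiaromatic.
Anion: 2 × 2 + 2 = 6 π electrons → 4(1)+2, aromatic.

The anion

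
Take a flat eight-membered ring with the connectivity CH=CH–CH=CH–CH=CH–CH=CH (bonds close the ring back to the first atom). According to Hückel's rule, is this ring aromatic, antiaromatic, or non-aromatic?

Antiaromatic

The p orbitals form a continuous loop: each doubly-bonded ring atom is sp² with one p-orbital electron. The ring is fully conjugated.
Adding the contributions, 4 × 2 = 8 from the 4 double-bond units.
8 is a 4n count (n = 2), so the planar conjugated ring is antiaromatic.
(This ring is cyclooctatetraene.)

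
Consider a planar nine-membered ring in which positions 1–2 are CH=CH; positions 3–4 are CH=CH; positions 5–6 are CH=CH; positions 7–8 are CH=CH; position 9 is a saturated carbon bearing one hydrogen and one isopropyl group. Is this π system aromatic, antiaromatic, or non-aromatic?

The CH(isopropyl) position has four σ bonds — that saturated carbon is sp³ and has no p orbital in the ring π system — so the cyclic conjugation is interrupted.
Hückel's rule only applies to fully conjugated rings, so this one is simply non-aromatic.

Non-aromatic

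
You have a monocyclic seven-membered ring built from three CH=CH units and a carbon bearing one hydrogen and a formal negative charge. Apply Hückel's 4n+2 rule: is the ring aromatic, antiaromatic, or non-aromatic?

Check conjugation: every atom in a ring double bond is sp² and brings one electron to the p orbital; the carbanion's lone pair occupies the p orbital — every position has a p orbital, so the cyclic π system is continuous.
Tallying contributions gives 3 × 2 = 6 from the double-bond units + 2 from the CH(-) atom = 8.
A 4n π count (8, n = 2) in a planar conjugated ring means antiaromatic.
(This ring is the cycloheptatrienyl anion.)

Antiaromatic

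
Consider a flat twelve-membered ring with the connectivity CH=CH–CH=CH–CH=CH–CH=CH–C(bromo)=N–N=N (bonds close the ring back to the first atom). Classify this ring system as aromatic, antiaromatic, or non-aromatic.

Antiaromatic

Check conjugation: the double-bond atoms are sp², each contributing one p electron; each =N– nitrogen is pyridine-type (lone pair in the sp² plane, one electron in the p orbital) — every position has a p orbital, so the cyclic π system is continuous.
Tallying contributions gives 6 × 2 = 12 from the 6 double-bond units.
A 4n π count (12, n = 3) in a planar conjugated ring means antiaromatic.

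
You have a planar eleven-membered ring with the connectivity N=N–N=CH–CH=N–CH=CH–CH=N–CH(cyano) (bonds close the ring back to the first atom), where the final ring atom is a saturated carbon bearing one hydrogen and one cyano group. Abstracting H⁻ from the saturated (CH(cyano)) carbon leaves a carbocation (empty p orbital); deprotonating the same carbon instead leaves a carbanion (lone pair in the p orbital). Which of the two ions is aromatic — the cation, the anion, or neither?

In both ions every ring atom is sp² and contributes a p orbital, so both rings are fully conjugated.
Cation: 5 × 2 + 0 = 10 π electrons → 4(2)+2, aromatic.
Anion: 5 × 2 + 2 = 12 π electrons → 4(3), antiaromatic.

The cation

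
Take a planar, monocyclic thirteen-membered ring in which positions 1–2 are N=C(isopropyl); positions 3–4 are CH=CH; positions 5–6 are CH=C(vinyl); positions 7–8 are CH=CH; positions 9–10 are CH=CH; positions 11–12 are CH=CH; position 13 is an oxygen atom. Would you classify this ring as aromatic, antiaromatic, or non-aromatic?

Aromatic

The p orbitals form a continuous loop: each doubly-bonded ring atom is sp² with one p-orbital electron; each sp² =N– keeps its lone pair in-plane and puts one electron into the π system; the oxygen donates one lone pair from its p orbital. The ring is fully conjugated.
π-electron count: 6 × 2 = 12 from the double-bond units + 2 from the O atom = 14.
14 = 4(3) + 2, which satisfies Hückel's 4n+2 rule.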